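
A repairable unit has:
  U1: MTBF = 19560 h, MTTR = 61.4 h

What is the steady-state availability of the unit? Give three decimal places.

A(U1) = MTBF/(MTBF+MTTR) = 19560/(19560+61.4) = 0.997

0.997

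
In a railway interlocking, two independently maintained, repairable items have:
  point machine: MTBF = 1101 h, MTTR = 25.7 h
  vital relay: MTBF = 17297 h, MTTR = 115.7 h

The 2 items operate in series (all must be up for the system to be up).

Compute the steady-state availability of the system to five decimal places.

0.97070

A(point machine) = MTBF/(MTBF+MTTR) = 1101/(1101+25.7) = 0.977190
A(vital relay) = MTBF/(MTBF+MTTR) = 17297/(17297+115.7) = 0.993355
Series availability: 0.977190 × 0.993355 = 0.97070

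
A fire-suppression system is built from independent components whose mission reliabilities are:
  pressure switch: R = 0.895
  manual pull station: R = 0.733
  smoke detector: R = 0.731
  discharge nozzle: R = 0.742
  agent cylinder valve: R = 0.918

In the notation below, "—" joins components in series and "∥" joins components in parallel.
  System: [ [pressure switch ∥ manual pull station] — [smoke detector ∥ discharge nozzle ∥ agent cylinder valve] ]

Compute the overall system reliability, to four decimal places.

Parallel (pressure switch and manual pull station): 1 − (1 − 0.895000)(1 − 0.733000) = 0.971965
Parallel (smoke detector, discharge nozzle, and agent cylinder valve): 1 − (1 − 0.731000)(1 − 0.742000)(1 − 0.918000) = 0.994309
Series ([0.971965] and [0.994309]): 0.971965 × 0.994309 = 0.9664

0.9664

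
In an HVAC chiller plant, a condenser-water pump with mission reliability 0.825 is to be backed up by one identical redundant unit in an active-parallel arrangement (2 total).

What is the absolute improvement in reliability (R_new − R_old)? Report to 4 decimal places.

R_before = 0.825
R_after = 1 − (1 − 0.825)^2 = 0.9694
ΔR = 0.9694 − 0.825 = 0.1444

0.1444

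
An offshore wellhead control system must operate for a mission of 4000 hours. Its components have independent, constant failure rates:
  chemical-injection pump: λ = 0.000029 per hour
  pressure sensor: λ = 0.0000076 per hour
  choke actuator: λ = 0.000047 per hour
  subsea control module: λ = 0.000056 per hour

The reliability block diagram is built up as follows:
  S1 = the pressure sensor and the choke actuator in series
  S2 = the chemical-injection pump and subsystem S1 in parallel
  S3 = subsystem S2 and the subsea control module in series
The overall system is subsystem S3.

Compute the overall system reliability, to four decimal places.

0.7821

R(chemical-injection pump) = exp(−0.000029 × 4000) = 0.890475
R(pressure sensor) = exp(−0.0000076 × 4000) = 0.970057
R(choke actuator) = exp(−0.000047 × 4000) = 0.828615
R(subsea control module) = exp(−0.000056 × 4000) = 0.799315
Series (pressure sensor and choke actuator): 0.970057 × 0.828615 = 0.803804
Parallel (chemical-injection pump and [0.803804]): 1 − (1 − 0.890475)(1 − 0.803804) = 0.978512
Series ([0.978512] and subsea control module): 0.978512 × 0.799315 = 0.7821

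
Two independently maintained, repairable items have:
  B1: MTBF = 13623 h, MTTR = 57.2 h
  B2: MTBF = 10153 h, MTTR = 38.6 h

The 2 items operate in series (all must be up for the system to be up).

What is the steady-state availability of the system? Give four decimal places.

A(B1) = MTBF/(MTBF+MTTR) = 13623/(13623+57.2) = 0.995819
A(B2) = MTBF/(MTBF+MTTR) = 10153/(10153+38.6) = 0.996213
Series availability: 0.995819 × 0.996213 = 0.9920

0.9920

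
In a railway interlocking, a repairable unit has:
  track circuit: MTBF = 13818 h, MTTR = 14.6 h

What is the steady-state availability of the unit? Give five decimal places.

A(track circuit) = MTBF/(MTBF+MTTR) = 13818/(13818+14.6) = 0.99894

0.99894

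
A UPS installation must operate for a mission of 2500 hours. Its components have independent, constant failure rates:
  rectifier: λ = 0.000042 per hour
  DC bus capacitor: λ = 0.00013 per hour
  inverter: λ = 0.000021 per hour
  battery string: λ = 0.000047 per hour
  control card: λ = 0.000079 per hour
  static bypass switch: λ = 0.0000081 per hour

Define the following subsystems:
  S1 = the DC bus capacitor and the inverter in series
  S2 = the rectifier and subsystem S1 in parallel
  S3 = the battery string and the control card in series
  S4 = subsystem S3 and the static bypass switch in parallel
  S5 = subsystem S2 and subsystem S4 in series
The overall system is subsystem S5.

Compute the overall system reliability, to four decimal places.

0.9634

R(rectifier) = exp(−0.000042 × 2500) = 0.900325
R(DC bus capacitor) = exp(−0.00013 × 2500) = 0.722527
R(inverter) = exp(−0.000021 × 2500) = 0.948854
R(battery string) = exp(−0.000047 × 2500) = 0.889141
R(control card) = exp(−0.000079 × 2500) = 0.820780
R(static bypass switch) = exp(−0.0000081 × 2500) = 0.979954
Series (DC bus capacitor and inverter): 0.722527 × 0.948854 = 0.685573
Parallel (rectifier and [0.685573]): 1 − (1 − 0.900325)(1 − 0.685573) = 0.968659
Series (battery string and control card): 0.889141 × 0.820780 = 0.729789
Parallel ([0.729789] and static bypass switch): 1 − (1 − 0.729789)(1 − 0.979954) = 0.994583
Series ([0.968659] and [0.994583]): 0.968659 × 0.994583 = 0.9634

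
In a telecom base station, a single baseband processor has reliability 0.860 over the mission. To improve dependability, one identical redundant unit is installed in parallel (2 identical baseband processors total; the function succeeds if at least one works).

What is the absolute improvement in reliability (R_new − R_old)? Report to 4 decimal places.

R_before = 0.860
R_after = 1 − (1 − 0.860)^2 = 0.9804
ΔR = 0.9804 − 0.860 = 0.1204

0.1204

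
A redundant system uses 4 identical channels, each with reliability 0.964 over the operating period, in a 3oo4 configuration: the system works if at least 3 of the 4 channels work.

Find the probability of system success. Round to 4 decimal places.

R = Σ_{i=3}^{4} C(4,i) p^i (1−p)^{4−i} with p = 0.964
C(4,3)·0.964^3·0.036^1 = 0.129001
C(4,4)·0.964^4·0.036^0 = 0.863591
Sum = 0.9926

0.9926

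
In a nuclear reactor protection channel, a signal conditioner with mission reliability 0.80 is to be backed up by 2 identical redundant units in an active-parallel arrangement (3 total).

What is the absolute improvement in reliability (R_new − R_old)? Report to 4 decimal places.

R_before = 0.80
R_after = 1 − (1 − 0.80)^3 = 0.9920
ΔR = 0.9920 − 0.80 = 0.1920

0.1920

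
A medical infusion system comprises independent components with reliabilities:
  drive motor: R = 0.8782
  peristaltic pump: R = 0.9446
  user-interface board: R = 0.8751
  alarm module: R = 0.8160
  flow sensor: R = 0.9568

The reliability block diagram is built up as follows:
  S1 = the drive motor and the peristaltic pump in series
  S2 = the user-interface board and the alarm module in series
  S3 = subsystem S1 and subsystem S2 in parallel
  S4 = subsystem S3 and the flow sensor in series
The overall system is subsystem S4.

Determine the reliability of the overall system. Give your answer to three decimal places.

0.910

Series (drive motor and peristaltic pump): 0.87820 × 0.94460 = 0.82955
Series (user-interface board and alarm module): 0.87510 × 0.81600 = 0.71408
Parallel ([0.82955] and [0.71408]): 1 − (1 − 0.82955)(1 − 0.71408) = 0.95126
Series ([0.95126] and flow sensor): 0.95126 × 0.95680 = 0.910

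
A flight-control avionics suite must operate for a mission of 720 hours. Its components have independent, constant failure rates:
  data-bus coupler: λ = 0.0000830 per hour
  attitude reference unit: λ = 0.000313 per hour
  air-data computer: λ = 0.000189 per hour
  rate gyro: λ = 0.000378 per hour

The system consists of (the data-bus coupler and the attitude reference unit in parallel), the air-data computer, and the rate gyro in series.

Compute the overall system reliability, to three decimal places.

R(data-bus coupler) = exp(−0.0000830 × 720) = 0.94199
R(attitude reference unit) = exp(−0.000313 × 720) = 0.79823
R(air-data computer) = exp(−0.000189 × 720) = 0.87277
R(rate gyro) = exp(−0.000378 × 720) = 0.76173
Parallel (data-bus coupler and attitude reference unit): 1 − (1 − 0.94199)(1 − 0.79823) = 0.98830
Series ([0.98830], air-data computer, and rate gyro): 0.98830 × 0.87277 × 0.76173 = 0.657

0.657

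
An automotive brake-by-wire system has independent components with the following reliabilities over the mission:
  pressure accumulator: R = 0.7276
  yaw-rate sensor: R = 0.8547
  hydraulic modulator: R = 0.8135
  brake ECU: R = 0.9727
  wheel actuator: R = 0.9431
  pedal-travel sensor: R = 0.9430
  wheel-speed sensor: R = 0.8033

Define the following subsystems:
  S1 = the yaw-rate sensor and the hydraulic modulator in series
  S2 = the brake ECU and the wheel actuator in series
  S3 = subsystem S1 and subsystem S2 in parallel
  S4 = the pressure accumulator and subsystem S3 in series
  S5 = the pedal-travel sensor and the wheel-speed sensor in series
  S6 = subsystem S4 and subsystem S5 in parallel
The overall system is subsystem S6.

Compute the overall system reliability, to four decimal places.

Series (yaw-rate sensor and hydraulic modulator): 0.854700 × 0.813500 = 0.695298
Series (brake ECU and wheel actuator): 0.972700 × 0.943100 = 0.917353
Parallel ([0.695298] and [0.917353]): 1 − (1 − 0.695298)(1 − 0.917353) = 0.974817
Series (pressure accumulator and [0.974817]): 0.727600 × 0.974817 = 0.709277
Series (pedal-travel sensor and wheel-speed sensor): 0.943000 × 0.803300 = 0.757512
Parallel ([0.709277] and [0.757512]): 1 − (1 − 0.709277)(1 − 0.757512) = 0.9295

0.9295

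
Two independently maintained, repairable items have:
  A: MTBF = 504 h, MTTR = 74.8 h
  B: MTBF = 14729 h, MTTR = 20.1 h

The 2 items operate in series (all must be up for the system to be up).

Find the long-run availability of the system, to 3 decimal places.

A(A) = MTBF/(MTBF+MTTR) = 504/(504+74.8) = 0.870767
A(B) = MTBF/(MTBF+MTTR) = 14729/(14729+20.1) = 0.998637
Series availability: 0.870767 × 0.998637 = 0.870

0.870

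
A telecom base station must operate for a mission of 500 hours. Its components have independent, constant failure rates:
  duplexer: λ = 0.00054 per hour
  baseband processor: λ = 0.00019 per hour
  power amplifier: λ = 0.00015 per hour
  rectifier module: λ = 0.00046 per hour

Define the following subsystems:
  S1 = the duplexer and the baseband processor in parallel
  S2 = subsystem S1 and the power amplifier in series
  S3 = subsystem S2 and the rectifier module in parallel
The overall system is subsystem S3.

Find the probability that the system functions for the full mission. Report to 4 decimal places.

R(duplexer) = exp(−0.00054 × 500) = 0.763379
R(baseband processor) = exp(−0.00019 × 500) = 0.909373
R(power amplifier) = exp(−0.00015 × 500) = 0.927743
R(rectifier module) = exp(−0.00046 × 500) = 0.794534
Parallel (duplexer and baseband processor): 1 − (1 − 0.763379)(1 − 0.909373) = 0.978556
Series ([0.978556] and power amplifier): 0.978556 × 0.927743 = 0.907848
Parallel ([0.907848] and rectifier module): 1 − (1 − 0.907848)(1 − 0.794534) = 0.9811

0.9811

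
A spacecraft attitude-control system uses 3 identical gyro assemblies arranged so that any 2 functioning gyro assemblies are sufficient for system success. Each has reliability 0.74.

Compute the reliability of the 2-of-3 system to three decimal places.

0.832

R = Σ_{i=2}^{3} C(3,i) p^i (1−p)^{3−i} with p = 0.74
C(3,2)·0.74^2·0.26^1 = 0.42713
C(3,3)·0.74^3·0.26^0 = 0.40522
Sum = 0.832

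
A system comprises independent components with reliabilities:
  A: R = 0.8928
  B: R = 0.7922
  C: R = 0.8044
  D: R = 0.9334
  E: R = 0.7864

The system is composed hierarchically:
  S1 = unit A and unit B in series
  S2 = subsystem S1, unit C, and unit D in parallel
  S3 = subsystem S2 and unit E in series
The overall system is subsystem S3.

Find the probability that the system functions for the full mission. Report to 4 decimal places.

Series (A and B): 0.892800 × 0.792200 = 0.707276
Parallel ([0.707276], C, and D): 1 − (1 − 0.707276)(1 − 0.804400)(1 − 0.933400) = 0.996187
Series ([0.996187] and E): 0.996187 × 0.786400 = 0.7834

0.7834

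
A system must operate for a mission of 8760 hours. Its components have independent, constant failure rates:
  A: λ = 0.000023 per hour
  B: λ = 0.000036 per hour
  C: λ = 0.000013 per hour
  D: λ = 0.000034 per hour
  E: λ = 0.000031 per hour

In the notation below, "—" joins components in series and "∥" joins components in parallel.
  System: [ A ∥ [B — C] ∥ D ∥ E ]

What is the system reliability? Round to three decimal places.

0.996

R(A) = exp(−0.000023 × 8760) = 0.81752
R(B) = exp(−0.000036 × 8760) = 0.72953
R(C) = exp(−0.000013 × 8760) = 0.89237
R(D) = exp(−0.000034 × 8760) = 0.74242
R(E) = exp(−0.000031 × 8760) = 0.76219
Series (B and C): 0.72953 × 0.89237 = 0.65101
Parallel (A, [0.65101], D, and E): 1 − (1 − 0.81752)(1 − 0.65101)(1 − 0.74242)(1 − 0.76219) = 0.996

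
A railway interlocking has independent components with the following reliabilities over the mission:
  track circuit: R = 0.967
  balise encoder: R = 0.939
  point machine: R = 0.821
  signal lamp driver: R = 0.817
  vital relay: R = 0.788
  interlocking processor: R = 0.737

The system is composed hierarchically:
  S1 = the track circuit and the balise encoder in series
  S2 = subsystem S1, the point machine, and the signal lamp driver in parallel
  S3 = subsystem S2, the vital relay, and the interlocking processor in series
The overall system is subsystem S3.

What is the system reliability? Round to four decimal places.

0.5790

Series (track circuit and balise encoder): 0.967000 × 0.939000 = 0.908013
Parallel ([0.908013], point machine, and signal lamp driver): 1 − (1 − 0.908013)(1 − 0.821000)(1 − 0.817000) = 0.996987
Series ([0.996987], vital relay, and interlocking processor): 0.996987 × 0.788000 × 0.737000 = 0.5790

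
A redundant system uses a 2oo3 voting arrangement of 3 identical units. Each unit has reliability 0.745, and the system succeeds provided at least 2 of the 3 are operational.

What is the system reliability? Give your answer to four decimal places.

0.8381

R = Σ_{i=2}^{3} C(3,i) p^i (1−p)^{3−i} with p = 0.745
C(3,2)·0.745^2·0.255^1 = 0.424594
C(3,3)·0.745^3·0.255^0 = 0.413494
Sum = 0.8381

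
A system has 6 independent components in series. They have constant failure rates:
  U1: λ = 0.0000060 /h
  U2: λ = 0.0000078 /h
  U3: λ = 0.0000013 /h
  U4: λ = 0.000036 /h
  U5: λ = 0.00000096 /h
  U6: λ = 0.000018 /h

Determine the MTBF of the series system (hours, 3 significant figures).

14300

Series of exponential components: λ_sys = Σ λ_i
λ_sys = 0.0000060 + 0.0000078 + 0.0000013 + 0.000036 + 0.00000096 + 0.000018 = 7.0060e-05 /h
MTBF = 1 / λ_sys = 14300 h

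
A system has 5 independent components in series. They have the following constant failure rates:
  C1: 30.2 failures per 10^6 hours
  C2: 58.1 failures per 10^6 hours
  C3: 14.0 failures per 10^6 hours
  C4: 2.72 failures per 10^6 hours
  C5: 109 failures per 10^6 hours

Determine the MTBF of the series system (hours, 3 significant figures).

Series of exponential components: λ_sys = Σ λ_i
λ_sys = 0.0000302 + 0.0000581 + 0.0000140 + 0.00000272 + 0.000109 = 2.1402e-04 /h
MTBF = 1 / λ_sys = 4670 h

4670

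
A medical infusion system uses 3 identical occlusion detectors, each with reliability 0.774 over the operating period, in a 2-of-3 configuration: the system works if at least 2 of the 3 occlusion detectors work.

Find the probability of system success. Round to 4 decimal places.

0.8699

R = Σ_{i=2}^{3} C(3,i) p^i (1−p)^{3−i} with p = 0.774
C(3,2)·0.774^2·0.226^1 = 0.406174
C(3,3)·0.774^3·0.226^0 = 0.463685
Sum = 0.8699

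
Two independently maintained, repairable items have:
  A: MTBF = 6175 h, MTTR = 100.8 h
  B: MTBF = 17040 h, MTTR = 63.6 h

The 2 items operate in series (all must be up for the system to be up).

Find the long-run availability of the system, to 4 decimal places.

A(A) = MTBF/(MTBF+MTTR) = 6175/(6175+100.8) = 0.983938
A(B) = MTBF/(MTBF+MTTR) = 17040/(17040+63.6) = 0.996281
Series availability: 0.983938 × 0.996281 = 0.9803

0.9803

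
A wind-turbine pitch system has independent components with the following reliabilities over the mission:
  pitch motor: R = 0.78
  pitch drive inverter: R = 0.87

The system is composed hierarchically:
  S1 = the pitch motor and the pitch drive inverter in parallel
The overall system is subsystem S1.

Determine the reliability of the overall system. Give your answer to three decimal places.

0.971

Parallel (pitch motor and pitch drive inverter): 1 − (1 − 0.78000)(1 − 0.87000) = 0.971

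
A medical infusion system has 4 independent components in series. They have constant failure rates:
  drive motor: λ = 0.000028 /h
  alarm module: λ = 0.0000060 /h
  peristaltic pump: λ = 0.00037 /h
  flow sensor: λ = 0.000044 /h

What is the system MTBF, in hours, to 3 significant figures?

Series of exponential components: λ_sys = Σ λ_i
λ_sys = 0.000028 + 0.0000060 + 0.00037 + 0.000044 = 4.4800e-04 /h
MTBF = 1 / λ_sys = 2230 h

2230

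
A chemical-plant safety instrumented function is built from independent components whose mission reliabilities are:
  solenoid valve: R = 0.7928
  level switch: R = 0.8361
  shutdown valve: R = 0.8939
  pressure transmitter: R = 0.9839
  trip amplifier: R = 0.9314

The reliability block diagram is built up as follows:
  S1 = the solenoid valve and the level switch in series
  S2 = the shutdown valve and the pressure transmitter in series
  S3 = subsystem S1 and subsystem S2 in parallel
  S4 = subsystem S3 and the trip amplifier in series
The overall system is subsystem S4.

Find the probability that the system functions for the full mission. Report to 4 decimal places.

0.8936

Series (solenoid valve and level switch): 0.792800 × 0.836100 = 0.662860
Series (shutdown valve and pressure transmitter): 0.893900 × 0.983900 = 0.879508
Parallel ([0.662860] and [0.879508]): 1 − (1 − 0.662860)(1 − 0.879508) = 0.959377
Series ([0.959377] and trip amplifier): 0.959377 × 0.931400 = 0.8936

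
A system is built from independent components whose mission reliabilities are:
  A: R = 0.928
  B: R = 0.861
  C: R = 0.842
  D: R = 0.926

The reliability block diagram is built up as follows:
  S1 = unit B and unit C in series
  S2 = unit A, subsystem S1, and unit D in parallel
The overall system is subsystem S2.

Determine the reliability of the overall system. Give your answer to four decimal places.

Series (B and C): 0.861000 × 0.842000 = 0.724962
Parallel (A, [0.724962], and D): 1 − (1 − 0.928000)(1 − 0.724962)(1 − 0.926000) = 0.9985

0.9985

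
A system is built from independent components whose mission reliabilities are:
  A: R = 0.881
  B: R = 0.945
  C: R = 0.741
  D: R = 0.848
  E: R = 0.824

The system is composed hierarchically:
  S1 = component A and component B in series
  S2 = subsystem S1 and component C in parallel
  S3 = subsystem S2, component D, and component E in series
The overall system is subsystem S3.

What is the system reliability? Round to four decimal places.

Series (A and B): 0.881000 × 0.945000 = 0.832545
Parallel ([0.832545] and C): 1 − (1 − 0.832545)(1 − 0.741000) = 0.956629
Series ([0.956629], D, and E): 0.956629 × 0.848000 × 0.824000 = 0.6684

0.6684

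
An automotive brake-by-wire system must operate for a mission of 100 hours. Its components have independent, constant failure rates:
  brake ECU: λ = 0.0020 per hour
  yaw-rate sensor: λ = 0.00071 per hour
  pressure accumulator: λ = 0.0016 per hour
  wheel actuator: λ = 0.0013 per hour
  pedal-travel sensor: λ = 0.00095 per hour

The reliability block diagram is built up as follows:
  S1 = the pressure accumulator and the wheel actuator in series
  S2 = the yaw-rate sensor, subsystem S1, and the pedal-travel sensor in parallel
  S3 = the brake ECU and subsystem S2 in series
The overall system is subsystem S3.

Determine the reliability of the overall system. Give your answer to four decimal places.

0.8175

R(brake ECU) = exp(−0.0020 × 100) = 0.818731
R(yaw-rate sensor) = exp(−0.00071 × 100) = 0.931462
R(pressure accumulator) = exp(−0.0016 × 100) = 0.852144
R(wheel actuator) = exp(−0.0013 × 100) = 0.878095
R(pedal-travel sensor) = exp(−0.00095 × 100) = 0.909373
Series (pressure accumulator and wheel actuator): 0.852144 × 0.878095 = 0.748263
Parallel (yaw-rate sensor, [0.748263], and pedal-travel sensor): 1 − (1 − 0.931462)(1 − 0.748263)(1 − 0.909373) = 0.998436
Series (brake ECU and [0.998436]): 0.818731 × 0.998436 = 0.8175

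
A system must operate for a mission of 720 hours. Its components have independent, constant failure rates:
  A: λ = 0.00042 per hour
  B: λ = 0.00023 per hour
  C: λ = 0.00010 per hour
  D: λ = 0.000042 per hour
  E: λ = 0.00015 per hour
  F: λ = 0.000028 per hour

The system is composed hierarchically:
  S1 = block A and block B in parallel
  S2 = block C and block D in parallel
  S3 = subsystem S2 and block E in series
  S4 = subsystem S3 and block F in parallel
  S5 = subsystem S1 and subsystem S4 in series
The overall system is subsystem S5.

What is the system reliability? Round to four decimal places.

R(A) = exp(−0.00042 × 720) = 0.739042
R(B) = exp(−0.00023 × 720) = 0.847385
R(C) = exp(−0.00010 × 720) = 0.930531
R(D) = exp(−0.000042 × 720) = 0.970213
R(E) = exp(−0.00015 × 720) = 0.897628
R(F) = exp(−0.000028 × 720) = 0.980042
Parallel (A and B): 1 − (1 − 0.739042)(1 − 0.847385) = 0.960174
Parallel (C and D): 1 − (1 − 0.930531)(1 − 0.970213) = 0.997931
Series ([0.997931] and E): 0.997931 × 0.897628 = 0.895771
Parallel ([0.895771] and F): 1 − (1 − 0.895771)(1 − 0.980042) = 0.997920
Series ([0.960174] and [0.997920]): 0.960174 × 0.997920 = 0.9582

0.9582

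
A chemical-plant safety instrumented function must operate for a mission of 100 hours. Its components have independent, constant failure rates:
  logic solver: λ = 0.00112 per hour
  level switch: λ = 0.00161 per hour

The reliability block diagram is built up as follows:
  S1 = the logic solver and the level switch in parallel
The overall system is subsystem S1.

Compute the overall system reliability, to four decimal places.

0.9842

R(logic solver) = exp(−0.00112 × 100) = 0.894044
R(level switch) = exp(−0.00161 × 100) = 0.851292
Parallel (logic solver and level switch): 1 − (1 − 0.894044)(1 − 0.851292) = 0.9842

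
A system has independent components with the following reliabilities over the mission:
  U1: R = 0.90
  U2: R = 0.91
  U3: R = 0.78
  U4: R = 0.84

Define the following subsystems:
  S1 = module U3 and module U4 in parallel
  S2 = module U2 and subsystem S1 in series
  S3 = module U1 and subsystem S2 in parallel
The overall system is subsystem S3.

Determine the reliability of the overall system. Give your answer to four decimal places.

Parallel (U3 and U4): 1 − (1 − 0.780000)(1 − 0.840000) = 0.964800
Series (U2 and [0.964800]): 0.910000 × 0.964800 = 0.877968
Parallel (U1 and [0.877968]): 1 − (1 − 0.900000)(1 − 0.877968) = 0.9878

0.9878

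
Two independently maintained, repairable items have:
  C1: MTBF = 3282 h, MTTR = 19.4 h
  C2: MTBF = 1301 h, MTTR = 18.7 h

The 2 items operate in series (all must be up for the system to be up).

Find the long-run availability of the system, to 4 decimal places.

0.9800

A(C1) = MTBF/(MTBF+MTTR) = 3282/(3282+19.4) = 0.994124
A(C2) = MTBF/(MTBF+MTTR) = 1301/(1301+18.7) = 0.985830
Series availability: 0.994124 × 0.985830 = 0.9800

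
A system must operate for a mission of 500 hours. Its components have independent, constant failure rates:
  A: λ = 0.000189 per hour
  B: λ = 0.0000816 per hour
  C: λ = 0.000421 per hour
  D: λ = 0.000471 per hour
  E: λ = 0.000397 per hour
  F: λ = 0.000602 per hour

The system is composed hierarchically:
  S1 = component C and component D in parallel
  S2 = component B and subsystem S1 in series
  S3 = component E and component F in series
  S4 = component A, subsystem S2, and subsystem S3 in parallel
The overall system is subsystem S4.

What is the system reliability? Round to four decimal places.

0.9972

R(A) = exp(−0.000189 × 500) = 0.909828
R(B) = exp(−0.0000816 × 500) = 0.960021
R(C) = exp(−0.000421 × 500) = 0.810179
R(D) = exp(−0.000471 × 500) = 0.790176
R(E) = exp(−0.000397 × 500) = 0.819960
R(F) = exp(−0.000602 × 500) = 0.740078
Parallel (C and D): 1 − (1 − 0.810179)(1 − 0.790176) = 0.960171
Series (B and [0.960171]): 0.960021 × 0.960171 = 0.921784
Series (E and F): 0.819960 × 0.740078 = 0.606834
Parallel (A, [0.921784], and [0.606834]): 1 − (1 − 0.909828)(1 − 0.921784)(1 − 0.606834) = 0.9972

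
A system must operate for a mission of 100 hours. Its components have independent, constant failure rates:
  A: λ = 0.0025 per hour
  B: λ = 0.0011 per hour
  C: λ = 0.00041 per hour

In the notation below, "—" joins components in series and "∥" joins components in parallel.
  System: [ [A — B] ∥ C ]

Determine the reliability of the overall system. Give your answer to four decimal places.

0.9879

R(A) = exp(−0.0025 × 100) = 0.778801
R(B) = exp(−0.0011 × 100) = 0.895834
R(C) = exp(−0.00041 × 100) = 0.959829
Series (A and B): 0.778801 × 0.895834 = 0.697676
Parallel ([0.697676] and C): 1 − (1 − 0.697676)(1 − 0.959829) = 0.9879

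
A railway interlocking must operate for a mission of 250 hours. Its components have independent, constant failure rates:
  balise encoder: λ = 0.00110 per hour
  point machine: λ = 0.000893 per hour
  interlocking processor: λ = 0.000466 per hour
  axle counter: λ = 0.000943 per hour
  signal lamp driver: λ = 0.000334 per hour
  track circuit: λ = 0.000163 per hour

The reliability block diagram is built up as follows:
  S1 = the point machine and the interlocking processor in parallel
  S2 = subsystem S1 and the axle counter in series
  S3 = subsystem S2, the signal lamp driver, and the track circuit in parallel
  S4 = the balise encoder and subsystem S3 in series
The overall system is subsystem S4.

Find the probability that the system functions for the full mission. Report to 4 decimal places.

R(balise encoder) = exp(−0.00110 × 250) = 0.759572
R(point machine) = exp(−0.000893 × 250) = 0.799915
R(interlocking processor) = exp(−0.000466 × 250) = 0.890030
R(axle counter) = exp(−0.000943 × 250) = 0.789978
R(signal lamp driver) = exp(−0.000334 × 250) = 0.919891
R(track circuit) = exp(−0.000163 × 250) = 0.960069
Parallel (point machine and interlocking processor): 1 − (1 − 0.799915)(1 − 0.890030) = 0.977997
Series ([0.977997] and axle counter): 0.977997 × 0.789978 = 0.772596
Parallel ([0.772596], signal lamp driver, and track circuit): 1 − (1 − 0.772596)(1 − 0.919891)(1 − 0.960069) = 0.999273
Series (balise encoder and [0.999273]): 0.759572 × 0.999273 = 0.7590

0.7590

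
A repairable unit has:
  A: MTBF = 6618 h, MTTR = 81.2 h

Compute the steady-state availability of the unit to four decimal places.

0.9879

A(A) = MTBF/(MTBF+MTTR) = 6618/(6618+81.2) = 0.9879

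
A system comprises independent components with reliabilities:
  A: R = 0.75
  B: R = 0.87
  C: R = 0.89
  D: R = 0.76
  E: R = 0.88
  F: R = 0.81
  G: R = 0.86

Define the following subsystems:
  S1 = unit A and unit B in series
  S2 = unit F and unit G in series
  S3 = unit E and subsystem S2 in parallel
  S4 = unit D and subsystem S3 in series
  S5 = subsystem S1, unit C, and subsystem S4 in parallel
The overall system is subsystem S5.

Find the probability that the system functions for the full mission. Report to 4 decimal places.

0.9898

Series (A and B): 0.750000 × 0.870000 = 0.652500
Series (F and G): 0.810000 × 0.860000 = 0.696600
Parallel (E and [0.696600]): 1 − (1 − 0.880000)(1 − 0.696600) = 0.963592
Series (D and [0.963592]): 0.760000 × 0.963592 = 0.732330
Parallel ([0.652500], C, and [0.732330]): 1 − (1 − 0.652500)(1 − 0.890000)(1 − 0.732330) = 0.9898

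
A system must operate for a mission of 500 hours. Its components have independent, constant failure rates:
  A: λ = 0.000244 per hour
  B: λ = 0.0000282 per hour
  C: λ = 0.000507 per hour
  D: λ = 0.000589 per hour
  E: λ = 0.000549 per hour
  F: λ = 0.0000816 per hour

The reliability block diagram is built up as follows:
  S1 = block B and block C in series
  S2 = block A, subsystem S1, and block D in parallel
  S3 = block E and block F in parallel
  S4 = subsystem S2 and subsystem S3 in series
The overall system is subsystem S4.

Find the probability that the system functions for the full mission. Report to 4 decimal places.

R(A) = exp(−0.000244 × 500) = 0.885148
R(B) = exp(−0.0000282 × 500) = 0.985999
R(C) = exp(−0.000507 × 500) = 0.776080
R(D) = exp(−0.000589 × 500) = 0.744904
R(E) = exp(−0.000549 × 500) = 0.759952
R(F) = exp(−0.0000816 × 500) = 0.960021
Series (B and C): 0.985999 × 0.776080 = 0.765214
Parallel (A, [0.765214], and D): 1 − (1 − 0.885148)(1 − 0.765214)(1 − 0.744904) = 0.993121
Parallel (E and F): 1 − (1 − 0.759952)(1 − 0.960021) = 0.990403
Series ([0.993121] and [0.990403]): 0.993121 × 0.990403 = 0.9836

0.9836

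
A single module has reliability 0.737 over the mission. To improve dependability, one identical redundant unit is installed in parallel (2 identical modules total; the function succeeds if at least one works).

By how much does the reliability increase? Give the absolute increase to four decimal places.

0.1938

R_before = 0.737
R_after = 1 − (1 − 0.737)^2 = 0.9308
ΔR = 0.9308 − 0.737 = 0.1938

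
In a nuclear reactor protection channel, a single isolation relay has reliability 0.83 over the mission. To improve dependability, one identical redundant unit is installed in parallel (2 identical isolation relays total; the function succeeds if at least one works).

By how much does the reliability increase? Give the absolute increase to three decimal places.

R_before = 0.83
R_after = 1 − (1 − 0.83)^2 = 0.971
ΔR = 0.971 − 0.83 = 0.141

0.141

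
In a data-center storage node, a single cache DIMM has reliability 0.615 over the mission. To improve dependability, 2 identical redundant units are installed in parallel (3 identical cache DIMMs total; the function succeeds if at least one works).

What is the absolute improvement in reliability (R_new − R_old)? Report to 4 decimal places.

0.3279

R_before = 0.615
R_after = 1 − (1 − 0.615)^3 = 0.9429
ΔR = 0.9429 − 0.615 = 0.3279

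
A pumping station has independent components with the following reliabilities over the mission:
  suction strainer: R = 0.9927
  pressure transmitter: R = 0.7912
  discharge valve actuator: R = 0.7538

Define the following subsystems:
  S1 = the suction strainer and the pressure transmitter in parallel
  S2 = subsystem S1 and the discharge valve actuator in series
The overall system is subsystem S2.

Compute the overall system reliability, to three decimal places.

Parallel (suction strainer and pressure transmitter): 1 − (1 − 0.99270)(1 − 0.79120) = 0.99848
Series ([0.99848] and discharge valve actuator): 0.99848 × 0.75380 = 0.753

0.753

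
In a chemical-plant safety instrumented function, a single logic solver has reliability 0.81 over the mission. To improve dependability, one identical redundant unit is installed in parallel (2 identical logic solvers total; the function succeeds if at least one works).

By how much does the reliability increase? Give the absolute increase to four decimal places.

0.1539

R_before = 0.81
R_after = 1 − (1 − 0.81)^2 = 0.9639
ΔR = 0.9639 − 0.81 = 0.1539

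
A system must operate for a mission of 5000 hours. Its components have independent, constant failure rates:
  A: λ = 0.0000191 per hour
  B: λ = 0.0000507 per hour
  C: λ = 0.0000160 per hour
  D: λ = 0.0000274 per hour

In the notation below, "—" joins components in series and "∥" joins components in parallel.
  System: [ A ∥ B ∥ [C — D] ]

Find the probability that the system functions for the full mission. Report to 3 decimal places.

R(A) = exp(−0.0000191 × 5000) = 0.90892
R(B) = exp(−0.0000507 × 5000) = 0.77608
R(C) = exp(−0.0000160 × 5000) = 0.92312
R(D) = exp(−0.0000274 × 5000) = 0.87197
Series (C and D): 0.92312 × 0.87197 = 0.80493
Parallel (A, B, and [0.80493]): 1 − (1 − 0.90892)(1 − 0.77608)(1 − 0.80493) = 0.996

0.996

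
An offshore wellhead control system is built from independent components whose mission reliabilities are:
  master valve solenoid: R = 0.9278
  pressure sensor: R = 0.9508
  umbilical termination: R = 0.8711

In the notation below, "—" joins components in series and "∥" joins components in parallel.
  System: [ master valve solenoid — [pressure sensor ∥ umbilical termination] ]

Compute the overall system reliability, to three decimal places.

0.922

Parallel (pressure sensor and umbilical termination): 1 − (1 − 0.95080)(1 − 0.87110) = 0.99366
Series (master valve solenoid and [0.99366]): 0.92780 × 0.99366 = 0.922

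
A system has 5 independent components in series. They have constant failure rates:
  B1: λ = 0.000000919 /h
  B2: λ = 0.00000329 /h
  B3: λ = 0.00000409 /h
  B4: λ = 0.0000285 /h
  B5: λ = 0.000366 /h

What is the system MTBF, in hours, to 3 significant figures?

2480

Series of exponential components: λ_sys = Σ λ_i
λ_sys = 0.000000919 + 0.00000329 + 0.00000409 + 0.0000285 + 0.000366 = 4.0280e-04 /h
MTBF = 1 / λ_sys = 2480 h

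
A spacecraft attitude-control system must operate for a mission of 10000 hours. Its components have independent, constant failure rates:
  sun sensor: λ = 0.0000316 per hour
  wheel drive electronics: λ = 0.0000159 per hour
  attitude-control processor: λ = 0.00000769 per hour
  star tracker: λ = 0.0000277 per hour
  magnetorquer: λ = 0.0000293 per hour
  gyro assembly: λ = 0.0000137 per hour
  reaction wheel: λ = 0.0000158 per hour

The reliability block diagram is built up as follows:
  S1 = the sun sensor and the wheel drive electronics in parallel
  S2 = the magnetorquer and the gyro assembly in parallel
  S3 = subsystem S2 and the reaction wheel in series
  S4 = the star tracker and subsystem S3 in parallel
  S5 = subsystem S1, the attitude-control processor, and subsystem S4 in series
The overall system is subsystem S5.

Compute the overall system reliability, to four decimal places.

0.8517

R(sun sensor) = exp(−0.0000316 × 10000) = 0.729059
R(wheel drive electronics) = exp(−0.0000159 × 10000) = 0.852996
R(attitude-control processor) = exp(−0.00000769 × 10000) = 0.925982
R(star tracker) = exp(−0.0000277 × 10000) = 0.758054
R(magnetorquer) = exp(−0.0000293 × 10000) = 0.746022
R(gyro assembly) = exp(−0.0000137 × 10000) = 0.871970
R(reaction wheel) = exp(−0.0000158 × 10000) = 0.853850
Parallel (sun sensor and wheel drive electronics): 1 − (1 − 0.729059)(1 − 0.852996) = 0.960171
Parallel (magnetorquer and gyro assembly): 1 − (1 − 0.746022)(1 − 0.871970) = 0.967483
Series ([0.967483] and reaction wheel): 0.967483 × 0.853850 = 0.826085
Parallel (star tracker and [0.826085]): 1 − (1 − 0.758054)(1 − 0.826085) = 0.957922
Series ([0.960171], attitude-control processor, and [0.957922]): 0.960171 × 0.925982 × 0.957922 = 0.8517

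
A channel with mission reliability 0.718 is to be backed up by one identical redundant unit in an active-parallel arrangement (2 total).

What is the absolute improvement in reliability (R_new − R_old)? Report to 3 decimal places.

0.202

R_before = 0.718
R_after = 1 − (1 − 0.718)^2 = 0.920
ΔR = 0.920 − 0.718 = 0.202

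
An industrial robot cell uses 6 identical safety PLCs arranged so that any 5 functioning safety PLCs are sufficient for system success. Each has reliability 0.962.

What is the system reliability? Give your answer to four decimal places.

R = Σ_{i=5}^{6} C(6,i) p^i (1−p)^{6−i} with p = 0.962
C(6,5)·0.962^5·0.038^1 = 0.187850
C(6,6)·0.962^6·0.038^0 = 0.792593
Sum = 0.9804

0.9804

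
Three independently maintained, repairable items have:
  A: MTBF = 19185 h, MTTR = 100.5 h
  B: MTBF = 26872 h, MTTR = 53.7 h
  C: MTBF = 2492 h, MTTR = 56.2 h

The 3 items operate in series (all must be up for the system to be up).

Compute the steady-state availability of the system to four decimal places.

0.9709

A(A) = MTBF/(MTBF+MTTR) = 19185/(19185+100.5) = 0.994789
A(B) = MTBF/(MTBF+MTTR) = 26872/(26872+53.7) = 0.998006
A(C) = MTBF/(MTBF+MTTR) = 2492/(2492+56.2) = 0.977945
Series availability: 0.994789 × 0.998006 × 0.977945 = 0.9709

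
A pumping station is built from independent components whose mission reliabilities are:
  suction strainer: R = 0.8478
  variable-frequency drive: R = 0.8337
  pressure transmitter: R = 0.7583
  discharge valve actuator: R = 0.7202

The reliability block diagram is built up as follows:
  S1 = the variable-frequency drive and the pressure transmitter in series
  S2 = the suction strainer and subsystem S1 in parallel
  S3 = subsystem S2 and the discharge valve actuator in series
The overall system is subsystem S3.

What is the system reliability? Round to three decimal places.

0.680

Series (variable-frequency drive and pressure transmitter): 0.83370 × 0.75830 = 0.63219
Parallel (suction strainer and [0.63219]): 1 − (1 − 0.84780)(1 − 0.63219) = 0.94402
Series ([0.94402] and discharge valve actuator): 0.94402 × 0.72020 = 0.680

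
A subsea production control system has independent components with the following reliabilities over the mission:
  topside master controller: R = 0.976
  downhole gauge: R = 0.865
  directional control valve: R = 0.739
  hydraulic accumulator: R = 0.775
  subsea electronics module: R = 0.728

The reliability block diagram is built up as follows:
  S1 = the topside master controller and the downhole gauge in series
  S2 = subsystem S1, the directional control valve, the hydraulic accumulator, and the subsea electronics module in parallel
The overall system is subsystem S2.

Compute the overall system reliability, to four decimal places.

Series (topside master controller and downhole gauge): 0.976000 × 0.865000 = 0.844240
Parallel ([0.844240], directional control valve, hydraulic accumulator, and subsea electronics module): 1 − (1 − 0.844240)(1 − 0.739000)(1 − 0.775000)(1 − 0.728000) = 0.9975

0.9975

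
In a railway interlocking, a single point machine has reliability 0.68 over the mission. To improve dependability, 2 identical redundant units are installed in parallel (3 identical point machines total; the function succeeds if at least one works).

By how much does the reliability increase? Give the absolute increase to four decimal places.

R_before = 0.68
R_after = 1 − (1 − 0.68)^3 = 0.9672
ΔR = 0.9672 − 0.68 = 0.2872

0.2872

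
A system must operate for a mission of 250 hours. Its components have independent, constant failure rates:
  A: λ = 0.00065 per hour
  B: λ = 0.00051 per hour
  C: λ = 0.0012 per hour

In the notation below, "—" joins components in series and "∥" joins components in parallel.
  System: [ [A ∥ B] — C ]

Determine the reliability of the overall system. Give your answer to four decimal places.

R(A) = exp(−0.00065 × 250) = 0.850016
R(B) = exp(−0.00051 × 250) = 0.880293
R(C) = exp(−0.0012 × 250) = 0.740818
Parallel (A and B): 1 − (1 − 0.850016)(1 − 0.880293) = 0.982046
Series ([0.982046] and C): 0.982046 × 0.740818 = 0.7275

0.7275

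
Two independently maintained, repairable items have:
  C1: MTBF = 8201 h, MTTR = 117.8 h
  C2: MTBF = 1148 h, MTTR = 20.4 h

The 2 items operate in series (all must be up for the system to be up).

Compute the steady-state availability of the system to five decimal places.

A(C1) = MTBF/(MTBF+MTTR) = 8201/(8201+117.8) = 0.985839
A(C2) = MTBF/(MTBF+MTTR) = 1148/(1148+20.4) = 0.982540
Series availability: 0.985839 × 0.982540 = 0.96863

0.96863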